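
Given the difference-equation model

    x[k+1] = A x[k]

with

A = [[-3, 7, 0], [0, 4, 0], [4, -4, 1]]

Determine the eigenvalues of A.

-3, 1, 4

det(zI - A) = z^3 - (tr A)z^2 + (M11 + M22 + M33)z - det A, where Mii is the 2×2 principal minor of A obtained by deleting row i and column i.
tr A = (-3) + 4 + 1 = 2; M11 = 4·1 - 0·(-4) = 4 - 0 = 4; M22 = (-3)·1 - 0·4 = -3 - 0 = -3; M33 = (-3)·4 - 7·0 = -12 - 0 = -12; sum of minors = -11.
det A = (-3)·(4·1 - 0·(-4)) - 7·(0·1 - 0·4) + 0·(0·(-4) - 4·4) = (-3)·4 - 7·0 + 0·(-16) = -12.
So p(z) = det(zI - A) = z^3 - 2z^2 - 11z + 12.
Rational-root test: any integer root divides 12. Testing small divisors, z = 1 works: p(1) = 1 + (-2) + (-11) + 12 = 0, so (z - 1) is a factor.
Dividing, p(z) = (z - 1)(z^2 - z - 12).
Factor z^2 - z - 12: two numbers with sum 1 and product -12 are 4 and -3, so z^2 - z - 12 = (z - 4)(z + 3).
Hence p(z) = (z - 4) (z - 1) (z + 3), with roots -3, 1, 4.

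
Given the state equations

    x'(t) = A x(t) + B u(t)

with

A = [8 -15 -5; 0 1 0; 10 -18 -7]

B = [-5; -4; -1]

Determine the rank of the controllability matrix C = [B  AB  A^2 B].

AB = [[25], [-4], [29]]
A^2B = [[115], [-4], [119]]
Controllability matrix C = [B  AB  A^2B] = [[-5, 25, 115], [-4, -4, -4], [-1, 29, 119]]
The rows r1, r2, r3 of C are linearly dependent: -r1 + r2 + r3 = 0 (check each entry), so rank(C) ≤ 2.
The 2×2 minor from rows 1, 2, columns 1, 2 is (-5)·(-4) - 25·(-4) = 20 - (-100) = 120 ≠ 0, so rank(C) = 2.
rank(C) = 2 < n = 3, so the pair (A, B) is not completely controllable.

2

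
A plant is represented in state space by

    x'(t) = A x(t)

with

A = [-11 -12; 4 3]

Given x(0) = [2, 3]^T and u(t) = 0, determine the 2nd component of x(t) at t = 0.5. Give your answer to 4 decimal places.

2.5030

det(sI - A) = s^2 - (tr A)s + det A, with tr A = (-11) + 3 = -8 and det A = (-11)·3 - (-12)·4 = -33 - (-48) = 15.
So p(s) = det(sI - A) = s^2 + 8s + 15.
Factor s^2 + 8s + 15: two numbers with sum -8 and product 15 are -3 and -5, so s^2 + 8s + 15 = (s + 3)(s + 5).
Hence p(s) = (s + 3) (s + 5), with roots -5, -3.
The eigenvalues -5, -3 are distinct and real, so A is diagonalisable and x(t) = e^{At} x(0) = V diag(e^{λ_i t}) V^{-1} x(0), where the columns of V are the eigenvectors.
λ = -5: A - (-5)I = [[-6, -12], [4, 8]]. Row 1 gives (-6)·v1 + (-12)·v2 = 0, so take v_1 = [-2, 1]^T.
λ = -3: A - (-3)I = [[-8, -12], [4, 6]]. Row 1 gives (-8)·v1 + (-12)·v2 = 0, so take v_2 = [-3, 2]^T.
V = [v_1 v_2] = [[-2, -3], [1, 2]] has det V = -1, so V^{-1} = adj(V)/det V = [[-2, -3], [1, 2]].
Modal coordinates z(0) = V^{-1} x(0): (-2)·2 + (-3)·3 = -13; 1·2 + 2·3 = 8; so z(0) = [-13, 8]^T.
x_2(t) = Σ_i (v_i)_2 · z_i(0) · e^{λ_i t} (row 2 of V times the modal terms).
x_2(0.5) = 1·(-13)·e^{-5·0.5} + 2·8·e^{-3·0.5} = (-13)·0.082085 + 16·0.223130 = 2.5030.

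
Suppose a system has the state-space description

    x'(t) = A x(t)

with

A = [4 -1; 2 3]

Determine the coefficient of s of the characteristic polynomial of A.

For a 2×2 matrix, det(sI - A) = s^2 - (tr A)s + det A.
tr A = 7, det A = 14.
So p(s) = s^2 - 7s + 14.
The coefficient of s is -7.

-7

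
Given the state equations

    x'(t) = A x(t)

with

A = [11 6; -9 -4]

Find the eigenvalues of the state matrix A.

det(sI - A) = s^2 - (tr A)s + det A, with tr A = 11 + (-4) = 7 and det A = 11·(-4) - 6·(-9) = -44 - (-54) = 10.
So p(s) = det(sI - A) = s^2 - 7s + 10.
Factor s^2 - 7s + 10: two numbers with sum 7 and product 10 are 5 and 2, so s^2 - 7s + 10 = (s - 5)(s - 2).
Hence p(s) = (s - 5) (s - 2), with roots 2, 5.
At least one eigenvalue has non-negative real part, so the system is not asymptotically stable.

2, 5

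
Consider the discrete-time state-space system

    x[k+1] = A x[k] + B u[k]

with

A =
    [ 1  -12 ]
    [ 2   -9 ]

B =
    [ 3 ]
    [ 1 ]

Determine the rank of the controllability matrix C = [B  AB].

AB = [[-9], [-3]]
Controllability matrix C = [B  AB] = [[3, -9], [1, -3]]
Every column of C is a scalar multiple of column 1 = [3, 1] (multipliers 1, -3), so the columns span a one-dimensional space.
C ≠ 0, hence rank(C) = 1.
rank(C) = 1 < n = 2, so the pair (A, B) is not completely controllable.

1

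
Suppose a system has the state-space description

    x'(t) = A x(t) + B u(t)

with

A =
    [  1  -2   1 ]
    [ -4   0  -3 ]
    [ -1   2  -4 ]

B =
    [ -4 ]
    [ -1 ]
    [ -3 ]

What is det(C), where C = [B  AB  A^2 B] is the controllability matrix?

AB = [[-5], [25], [14]]
A^2B = [[-41], [-22], [-1]]
Controllability matrix C = [B  AB  A^2B] = [[-4, -5, -41], [-1, 25, -22], [-3, 14, -1]]
Expanding along the first row, det(C) = (-4)·(25·(-1) - (-22)·14) - (-5)·((-1)·(-1) - (-22)·(-3)) + (-41)·((-1)·14 - 25·(-3)) = (-4)·283 - (-5)·(-65) + (-41)·61 = -3958
Since det(C) ≠ 0, rank(C) = 3 and the system is completely controllable.

-3958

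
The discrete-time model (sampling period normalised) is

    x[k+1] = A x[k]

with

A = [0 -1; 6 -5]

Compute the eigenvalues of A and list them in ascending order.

-3, -2

det(zI - A) = z^2 - (tr A)z + det A, with tr A = 0 + (-5) = -5 and det A = 0·(-5) - (-1)·6 = 0 - (-6) = 6.
So p(z) = det(zI - A) = z^2 + 5z + 6.
Factor z^2 + 5z + 6: two numbers with sum -5 and product 6 are -2 and -3, so z^2 + 5z + 6 = (z + 2)(z + 3).
Hence p(z) = (z + 2) (z + 3), with roots -3, -2.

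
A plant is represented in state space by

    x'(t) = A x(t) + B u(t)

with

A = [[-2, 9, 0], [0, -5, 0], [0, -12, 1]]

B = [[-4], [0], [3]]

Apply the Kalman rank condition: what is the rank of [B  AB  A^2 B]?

AB = [[8], [0], [3]]
A^2B = [[-16], [0], [3]]
Controllability matrix C = [B  AB  A^2B] = [[-4, 8, -16], [0, 0, 0], [3, 3, 3]]
Row 2 of C is identically zero, so rank(C) ≤ 2.
The 2×2 minor from rows 1, 3, columns 1, 2 is (-4)·3 - 8·3 = -12 - 24 = -36 ≠ 0, so rank(C) = 2.
rank(C) = 2 < n = 3, so the pair (A, B) is not completely controllable.

2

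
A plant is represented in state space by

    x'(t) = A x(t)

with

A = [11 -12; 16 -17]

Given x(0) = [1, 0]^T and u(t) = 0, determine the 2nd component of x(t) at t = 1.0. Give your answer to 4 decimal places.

1.4446

det(sI - A) = s^2 - (tr A)s + det A, with tr A = 11 + (-17) = -6 and det A = 11·(-17) - (-12)·16 = -187 - (-192) = 5.
So p(s) = det(sI - A) = s^2 + 6s + 5.
Factor s^2 + 6s + 5: two numbers with sum -6 and product 5 are -1 and -5, so s^2 + 6s + 5 = (s + 1)(s + 5).
Hence p(s) = (s + 1) (s + 5), with roots -5, -1.
The eigenvalues -5, -1 are distinct and real, so A is diagonalisable and x(t) = e^{At} x(0) = V diag(e^{λ_i t}) V^{-1} x(0), where the columns of V are the eigenvectors.
λ = -5: A - (-5)I = [[16, -12], [16, -12]]. Row 1 gives 16·v1 + (-12)·v2 = 0, so take v_1 = [-3, -4]^T.
λ = -1: A - (-1)I = [[12, -12], [16, -16]]. Row 1 gives 12·v1 + (-12)·v2 = 0, so take v_2 = [-1, -1]^T.
V = [v_1 v_2] = [[-3, -1], [-4, -1]] has det V = -1, so V^{-1} = adj(V)/det V = [[1, -1], [-4, 3]].
Modal coordinates z(0) = V^{-1} x(0): 1·1 + (-1)·0 = 1; (-4)·1 + 3·0 = -4; so z(0) = [1, -4]^T.
x_2(t) = Σ_i (v_i)_2 · z_i(0) · e^{λ_i t} (row 2 of V times the modal terms).
x_2(1.0) = (-4)·1·e^{-5·1.0} + (-1)·(-4)·e^{-1·1.0} = (-4)·0.006738 + 4·0.367879 = 1.4446.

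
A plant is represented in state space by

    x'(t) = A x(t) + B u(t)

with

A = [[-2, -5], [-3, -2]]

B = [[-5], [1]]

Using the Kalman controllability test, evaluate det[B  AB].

-70

AB = [[5], [13]]
Controllability matrix C = [B  AB] = [[-5, 5], [1, 13]]
det(C) = (-5)·13 - 5·1 = -65 - 5 = -70
Since det(C) ≠ 0, rank(C) = 2 and the system is completely controllable.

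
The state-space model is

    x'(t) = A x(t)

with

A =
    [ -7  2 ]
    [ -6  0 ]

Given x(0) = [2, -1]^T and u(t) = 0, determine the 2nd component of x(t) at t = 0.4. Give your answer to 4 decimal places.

det(sI - A) = s^2 - (tr A)s + det A, with tr A = (-7) + 0 = -7 and det A = (-7)·0 - 2·(-6) = 0 - (-12) = 12.
So p(s) = det(sI - A) = s^2 + 7s + 12.
Factor s^2 + 7s + 12: two numbers with sum -7 and product 12 are -3 and -4, so s^2 + 7s + 12 = (s + 3)(s + 4).
Hence p(s) = (s + 3) (s + 4), with roots -4, -3.
The eigenvalues -4, -3 are distinct and real, so A is diagonalisable and x(t) = e^{At} x(0) = V diag(e^{λ_i t}) V^{-1} x(0), where the columns of V are the eigenvectors.
λ = -4: A - (-4)I = [[-3, 2], [-6, 4]]. Row 1 gives (-3)·v1 + 2·v2 = 0, so take v_1 = [-2, -3]^T.
λ = -3: A - (-3)I = [[-4, 2], [-6, 3]]. Row 1 gives (-4)·v1 + 2·v2 = 0, so take v_2 = [1, 2]^T.
V = [v_1 v_2] = [[-2, 1], [-3, 2]] has det V = -1, so V^{-1} = adj(V)/det V = [[-2, 1], [-3, 2]].
Modal coordinates z(0) = V^{-1} x(0): (-2)·2 + 1·(-1) = -5; (-3)·2 + 2·(-1) = -8; so z(0) = [-5, -8]^T.
x_2(t) = Σ_i (v_i)_2 · z_i(0) · e^{λ_i t} (row 2 of V times the modal terms).
x_2(0.4) = (-3)·(-5)·e^{-4·0.4} + 2·(-8)·e^{-3·0.4} = 15·0.20189652 + (-16)·0.30119421 = -1.7907.

-1.7907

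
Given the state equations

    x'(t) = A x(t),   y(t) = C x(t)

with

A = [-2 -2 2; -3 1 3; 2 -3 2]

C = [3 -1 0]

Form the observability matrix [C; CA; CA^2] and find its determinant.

495

CA = [[-3, -7, 3]]
CA^2 = [[33, -10, -21]]
Observability matrix O = [C; CA; CA^2] = [[3, -1, 0], [-3, -7, 3], [33, -10, -21]]
Expanding along the first row, det(O) = 3·((-7)·(-21) - 3·(-10)) - (-1)·((-3)·(-21) - 3·33) + 0·((-3)·(-10) - (-7)·33) = 3·177 - (-1)·(-36) + 0·261 = 495
Since det(O) ≠ 0, rank(O) = 3 and the system is completely observable.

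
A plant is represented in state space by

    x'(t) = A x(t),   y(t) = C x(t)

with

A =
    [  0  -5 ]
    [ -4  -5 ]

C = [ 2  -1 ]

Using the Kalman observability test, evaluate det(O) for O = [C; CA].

-6

CA = [[4, -5]]
Observability matrix O = [C; CA] = [[2, -1], [4, -5]]
det(O) = 2·(-5) - (-1)·4 = -10 - (-4) = -6
Since det(O) ≠ 0, rank(O) = 2 and the system is completely observable.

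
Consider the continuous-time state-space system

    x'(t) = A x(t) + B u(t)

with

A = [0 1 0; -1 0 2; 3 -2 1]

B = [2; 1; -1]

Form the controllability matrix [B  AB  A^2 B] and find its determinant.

-157

AB = [[1], [-4], [3]]
A^2B = [[-4], [5], [14]]
Controllability matrix C = [B  AB  A^2B] = [[2, 1, -4], [1, -4, 5], [-1, 3, 14]]
Expanding along the first row, det(C) = 2·((-4)·14 - 5·3) - 1·(1·14 - 5·(-1)) + (-4)·(1·3 - (-4)·(-1)) = 2·(-71) - 1·19 + (-4)·(-1) = -157
Since det(C) ≠ 0, rank(C) = 3 and the system is completely controllable.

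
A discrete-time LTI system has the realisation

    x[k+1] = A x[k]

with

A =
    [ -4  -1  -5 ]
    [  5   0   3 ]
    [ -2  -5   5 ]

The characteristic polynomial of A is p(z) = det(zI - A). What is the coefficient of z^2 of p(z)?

Expand det(zI - A) for the 3×3 matrix.
p(z) = z^3 - z^2 - 10z - 96.
(Check: constant term = det(-A) = (-1)^3 det A = -96; coefficient of z^2 = -tr A = -1.)
The coefficient of z^2 is -1.

-1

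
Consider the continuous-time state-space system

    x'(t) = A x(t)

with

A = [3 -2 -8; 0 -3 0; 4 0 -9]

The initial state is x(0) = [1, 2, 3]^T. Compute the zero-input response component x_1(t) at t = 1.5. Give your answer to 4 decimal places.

-1.7167

det(sI - A) = s^3 - (tr A)s^2 + (M11 + M22 + M33)s - det A, where Mii is the 2×2 principal minor of A obtained by deleting row i and column i.
tr A = 3 + (-3) + (-9) = -9; M11 = (-3)·(-9) - 0·0 = 27 - 0 = 27; M22 = 3·(-9) - (-8)·4 = -27 - (-32) = 5; M33 = 3·(-3) - (-2)·0 = -9 - 0 = -9; sum of minors = 23.
det A = 3·((-3)·(-9) - 0·0) - (-2)·(0·(-9) - 0·4) + (-8)·(0·0 - (-3)·4) = 3·27 - (-2)·0 + (-8)·12 = -15.
So p(s) = det(sI - A) = s^3 + 9s^2 + 23s + 15.
Rational-root test: any integer root divides 15. Testing small divisors, s = -1 works: p(-1) = -1 + 9 + (-23) + 15 = 0, so (s + 1) is a factor.
Dividing, p(s) = (s + 1)(s^2 + 8s + 15).
Factor s^2 + 8s + 15: two numbers with sum -8 and product 15 are -3 and -5, so s^2 + 8s + 15 = (s + 3)(s + 5).
Hence p(s) = (s + 1) (s + 3) (s + 5), with roots -5, -3, -1.
The eigenvalues -5, -3, -1 are distinct and real, so A is diagonalisable and x(t) = e^{At} x(0) = V diag(e^{λ_i t}) V^{-1} x(0), where the columns of V are the eigenvectors.
λ = -5: A - (-5)I = [[8, -2, -8], [0, 2, 0], [4, 0, -4]]. v must be orthogonal to every row; (row 1) × (row 2) = [16, 0, 16], so take v_1 = [1, 0, 1]^T.
λ = -3: A - (-3)I = [[6, -2, -8], [0, 0, 0], [4, 0, -6]]. v must be orthogonal to every row; (row 1) × (row 3) = [12, 4, 8], so take v_2 = [3, 1, 2]^T.
λ = -1: A - (-1)I = [[4, -2, -8], [0, -2, 0], [4, 0, -8]]. v must be orthogonal to every row; (row 1) × (row 2) = [-16, 0, -8], so take v_3 = [2, 0, 1]^T.
V = [v_1 v_2 v_3] = [[1, 3, 2], [0, 1, 0], [1, 2, 1]] has det V = -1, so V^{-1} = adj(V)/det V = [[-1, -1, 2], [0, 1, 0], [1, -1, -1]].
Modal coordinates z(0) = V^{-1} x(0): (-1)·1 + (-1)·2 + 2·3 = 3; 0·1 + 1·2 + 0·3 = 2; 1·1 + (-1)·2 + (-1)·3 = -4; so z(0) = [3, 2, -4]^T.
x_1(t) = Σ_i (v_i)_1 · z_i(0) · e^{λ_i t} (row 1 of V times the modal terms).
x_1(1.5) = 1·3·e^{-5·1.5} + 3·2·e^{-3·1.5} + 2·(-4)·e^{-1·1.5} = 3·0.000553 + 6·0.011109 + (-8)·0.223130 = -1.7167.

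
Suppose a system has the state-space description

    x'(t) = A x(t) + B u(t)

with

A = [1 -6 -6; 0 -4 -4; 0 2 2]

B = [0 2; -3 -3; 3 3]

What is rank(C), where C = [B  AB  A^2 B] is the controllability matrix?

2

AB = [[0, 2], [0, 0], [0, 0]]
A^2B = [[0, 2], [0, 0], [0, 0]]
Controllability matrix C = [B  AB  A^2B] = [[0, 2, 0, 2, 0, 2], [-3, -3, 0, 0, 0, 0], [3, 3, 0, 0, 0, 0]]
The rows r1, r2, r3 of C are linearly dependent: r2 + r3 = 0 (check each entry), so rank(C) ≤ 2.
The 2×2 minor from rows 1, 2, columns 1, 2 is 0·(-3) - 2·(-3) = 0 - (-6) = 6 ≠ 0, so rank(C) = 2.
rank(C) = 2 < n = 3, so the pair (A, B) is not completely controllable.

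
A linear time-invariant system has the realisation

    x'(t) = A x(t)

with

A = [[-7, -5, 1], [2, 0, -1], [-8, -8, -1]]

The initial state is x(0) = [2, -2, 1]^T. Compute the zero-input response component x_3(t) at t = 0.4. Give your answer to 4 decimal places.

det(sI - A) = s^3 - (tr A)s^2 + (M11 + M22 + M33)s - det A, where Mii is the 2×2 principal minor of A obtained by deleting row i and column i.
tr A = (-7) + 0 + (-1) = -8; M11 = 0·(-1) - (-1)·(-8) = 0 - 8 = -8; M22 = (-7)·(-1) - 1·(-8) = 7 - (-8) = 15; M33 = (-7)·0 - (-5)·2 = 0 - (-10) = 10; sum of minors = 17.
det A = (-7)·(0·(-1) - (-1)·(-8)) - (-5)·(2·(-1) - (-1)·(-8)) + 1·(2·(-8) - 0·(-8)) = (-7)·(-8) - (-5)·(-10) + 1·(-16) = -10.
So p(s) = det(sI - A) = s^3 + 8s^2 + 17s + 10.
Rational-root test: any integer root divides 10. Testing small divisors, s = -1 works: p(-1) = -1 + 8 + (-17) + 10 = 0, so (s + 1) is a factor.
Dividing, p(s) = (s + 1)(s^2 + 7s + 10).
Factor s^2 + 7s + 10: two numbers with sum -7 and product 10 are -2 and -5, so s^2 + 7s + 10 = (s + 2)(s + 5).
Hence p(s) = (s + 1) (s + 2) (s + 5), with roots -5, -2, -1.
The eigenvalues -5, -2, -1 are distinct and real, so A is diagonalisable and x(t) = e^{At} x(0) = V diag(e^{λ_i t}) V^{-1} x(0), where the columns of V are the eigenvectors.
λ = -5: A - (-5)I = [[-2, -5, 1], [2, 5, -1], [-8, -8, 4]]. v must be orthogonal to every row; (row 1) × (row 3) = [-12, 0, -24], so take v_1 = [1, 0, 2]^T.
λ = -2: A - (-2)I = [[-5, -5, 1], [2, 2, -1], [-8, -8, 1]]. v must be orthogonal to every row; (row 1) × (row 2) = [3, -3, 0], so take v_2 = [-1, 1, 0]^T.
λ = -1: A - (-1)I = [[-6, -5, 1], [2, 1, -1], [-8, -8, 0]]. v must be orthogonal to every row; (row 1) × (row 2) = [4, -4, 4], so take v_3 = [-1, 1, -1]^T.
V = [v_1 v_2 v_3] = [[1, -1, -1], [0, 1, 1], [2, 0, -1]] has det V = -1, so V^{-1} = adj(V)/det V = [[1, 1, 0], [-2, -1, 1], [2, 2, -1]].
Modal coordinates z(0) = V^{-1} x(0): 1·2 + 1·(-2) + 0·1 = 0; (-2)·2 + (-1)·(-2) + 1·1 = -1; 2·2 + 2·(-2) + (-1)·1 = -1; so z(0) = [0, -1, -1]^T.
x_3(t) = Σ_i (v_i)_3 · z_i(0) · e^{λ_i t} (row 3 of V times the modal terms).
x_3(0.4) = 2·0·e^{-5·0.4} + 0·(-1)·e^{-2·0.4} + (-1)·(-1)·e^{-1·0.4} = 0·0.135335 + 0·0.449329 + 1·0.670320 = 0.6703.

0.6703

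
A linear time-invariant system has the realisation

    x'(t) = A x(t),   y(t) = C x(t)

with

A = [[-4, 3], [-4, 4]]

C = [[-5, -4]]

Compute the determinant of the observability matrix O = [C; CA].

299

CA = [[36, -31]]
Observability matrix O = [C; CA] = [[-5, -4], [36, -31]]
det(O) = (-5)·(-31) - (-4)·36 = 155 - (-144) = 299
Since det(O) ≠ 0, rank(O) = 2 and the system is completely observable.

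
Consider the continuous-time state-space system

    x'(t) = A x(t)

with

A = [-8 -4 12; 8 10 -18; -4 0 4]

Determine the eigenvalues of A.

det(sI - A) = s^3 - (tr A)s^2 + (M11 + M22 + M33)s - det A, where Mii is the 2×2 principal minor of A obtained by deleting row i and column i.
tr A = (-8) + 10 + 4 = 6; M11 = 10·4 - (-18)·0 = 40 - 0 = 40; M22 = (-8)·4 - 12·(-4) = -32 - (-48) = 16; M33 = (-8)·10 - (-4)·8 = -80 - (-32) = -48; sum of minors = 8.
det A = (-8)·(10·4 - (-18)·0) - (-4)·(8·4 - (-18)·(-4)) + 12·(8·0 - 10·(-4)) = (-8)·40 - (-4)·(-40) + 12·40 = 0.
So p(s) = det(sI - A) = s^3 - 6s^2 + 8s.
The constant term is 0, so p(s) = s(s^2 - 6s + 8).
Factor s^2 - 6s + 8: two numbers with sum 6 and product 8 are 4 and 2, so s^2 - 6s + 8 = (s - 4)(s - 2).
Hence p(s) = s (s - 4) (s - 2), with roots 0, 2, 4.
At least one eigenvalue has non-negative real part, so the system is not asymptotically stable.

0, 2, 4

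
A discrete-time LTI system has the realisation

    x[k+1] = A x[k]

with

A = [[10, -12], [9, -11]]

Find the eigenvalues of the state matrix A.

-2, 1

det(zI - A) = z^2 - (tr A)z + det A, with tr A = 10 + (-11) = -1 and det A = 10·(-11) - (-12)·9 = -110 - (-108) = -2.
So p(z) = det(zI - A) = z^2 + z - 2.
Factor z^2 + z - 2: two numbers with sum -1 and product -2 are 1 and -2, so z^2 + z - 2 = (z - 1)(z + 2).
Hence p(z) = (z - 1) (z + 2), with roots -2, 1.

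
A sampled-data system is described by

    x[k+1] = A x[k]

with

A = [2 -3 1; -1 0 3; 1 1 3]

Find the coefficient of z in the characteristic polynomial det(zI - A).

Expand det(zI - A) for the 3×3 matrix.
p(z) = z^3 - 5z^2 - z + 25.
(Check: constant term = det(-A) = (-1)^3 det A = 25; coefficient of z^2 = -tr A = -5.)
The coefficient of z is -1.

-1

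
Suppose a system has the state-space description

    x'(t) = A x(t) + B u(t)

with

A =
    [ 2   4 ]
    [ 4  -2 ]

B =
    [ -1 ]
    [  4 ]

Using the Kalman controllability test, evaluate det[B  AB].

AB = [[14], [-12]]
Controllability matrix C = [B  AB] = [[-1, 14], [4, -12]]
det(C) = (-1)·(-12) - 14·4 = 12 - 56 = -44
Since det(C) ≠ 0, rank(C) = 2 and the system is completely controllable.

-44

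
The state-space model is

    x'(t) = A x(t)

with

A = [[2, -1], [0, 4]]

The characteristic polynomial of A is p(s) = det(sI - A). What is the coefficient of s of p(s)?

For a 2×2 matrix, det(sI - A) = s^2 - (tr A)s + det A.
tr A = 6, det A = 8.
So p(s) = s^2 - 6s + 8.
The coefficient of s is -6.

-6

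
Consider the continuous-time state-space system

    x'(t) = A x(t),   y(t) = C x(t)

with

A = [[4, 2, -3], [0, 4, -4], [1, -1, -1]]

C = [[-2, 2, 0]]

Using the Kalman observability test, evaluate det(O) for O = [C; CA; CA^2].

208

CA = [[-8, 4, -2]]
CA^2 = [[-34, 2, 10]]
Observability matrix O = [C; CA; CA^2] = [[-2, 2, 0], [-8, 4, -2], [-34, 2, 10]]
Expanding along the first row, det(O) = (-2)·(4·10 - (-2)·2) - 2·((-8)·10 - (-2)·(-34)) + 0·((-8)·2 - 4·(-34)) = (-2)·44 - 2·(-148) + 0·120 = 208
Since det(O) ≠ 0, rank(O) = 3 and the system is completely observable.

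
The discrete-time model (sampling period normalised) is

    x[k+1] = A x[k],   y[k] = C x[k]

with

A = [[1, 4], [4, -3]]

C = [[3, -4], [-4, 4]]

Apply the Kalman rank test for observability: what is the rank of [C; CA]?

2

CA = [[-13, 24], [12, -28]]
Observability matrix O = [C; CA] = [[3, -4], [-4, 4], [-13, 24], [12, -28]]
Take the 2×2 submatrix of O formed by rows 1, 2: [[3, -4], [-4, 4]]. Its determinant is 3·4 - (-4)·(-4) = 12 - 16 = -4 ≠ 0.
So rank(O) ≥ 2; since O has 2 columns, rank(O) = 2.
rank(O) = 2 = n, so the pair (A, C) is completely observable.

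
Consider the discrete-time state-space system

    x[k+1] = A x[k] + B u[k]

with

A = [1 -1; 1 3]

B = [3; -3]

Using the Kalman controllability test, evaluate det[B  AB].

0

AB = [[6], [-6]]
Controllability matrix C = [B  AB] = [[3, 6], [-3, -6]]
det(C) = 3·(-6) - 6·(-3) = -18 - (-18) = 0
Since det(C) = 0, rank(C) < 2 and the system is not completely controllable.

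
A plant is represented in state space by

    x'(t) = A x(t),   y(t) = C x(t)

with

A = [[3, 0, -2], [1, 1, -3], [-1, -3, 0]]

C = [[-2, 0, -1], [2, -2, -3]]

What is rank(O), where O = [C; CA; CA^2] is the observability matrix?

CA = [[-5, 3, 4], [7, 7, 2]]
CA^2 = [[-16, -9, 1], [26, 1, -35]]
Observability matrix O = [C; CA; CA^2] = [[-2, 0, -1], [2, -2, -3], [-5, 3, 4], [7, 7, 2], [-16, -9, 1], [26, 1, -35]]
Take the 3×3 submatrix of O formed by rows 1, 2, 3: [[-2, 0, -1], [2, -2, -3], [-5, 3, 4]]. Its determinant is (-2)·((-2)·4 - (-3)·3) - 0·(2·4 - (-3)·(-5)) + (-1)·(2·3 - (-2)·(-5)) = (-2)·1 - 0·(-7) + (-1)·(-4) = 2 ≠ 0.
So rank(O) ≥ 3; since O has 3 columns, rank(O) = 3.
rank(O) = 3 = n, so the pair (A, C) is completely observable.

3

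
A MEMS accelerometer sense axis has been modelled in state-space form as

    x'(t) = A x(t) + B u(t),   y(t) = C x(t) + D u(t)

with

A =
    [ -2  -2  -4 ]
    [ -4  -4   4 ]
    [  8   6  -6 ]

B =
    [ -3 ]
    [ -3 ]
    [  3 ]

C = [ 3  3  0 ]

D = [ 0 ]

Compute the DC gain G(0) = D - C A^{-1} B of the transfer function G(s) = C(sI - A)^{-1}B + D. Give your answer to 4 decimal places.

G(0) = C(-A)^{-1}B + D = -C A^{-1} B + D.
det A = -48, so A^{-1} = (1/-48)·adj(A) = [[0, 3/4, 1/2], [-1/6, -11/12, -1/2], [-1/6, 1/12, 0]]
A^{-1} B = [-3/4, 7/4, 1/4]^T
C A^{-1} B = 3
G(0) = D - C A^{-1} B = 0 - (3) = -3

-3.0000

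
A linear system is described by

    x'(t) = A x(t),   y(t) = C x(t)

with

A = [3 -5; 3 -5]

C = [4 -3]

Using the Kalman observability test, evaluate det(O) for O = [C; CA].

CA = [[3, -5]]
Observability matrix O = [C; CA] = [[4, -3], [3, -5]]
det(O) = 4·(-5) - (-3)·3 = -20 - (-9) = -11
Since det(O) ≠ 0, rank(O) = 2 and the system is completely observable.

-11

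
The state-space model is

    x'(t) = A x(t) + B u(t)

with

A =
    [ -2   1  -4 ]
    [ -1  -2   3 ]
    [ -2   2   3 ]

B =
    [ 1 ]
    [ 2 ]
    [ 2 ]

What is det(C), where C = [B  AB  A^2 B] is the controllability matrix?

-216

AB = [[-8], [1], [8]]
A^2B = [[-15], [30], [42]]
Controllability matrix C = [B  AB  A^2B] = [[1, -8, -15], [2, 1, 30], [2, 8, 42]]
Expanding along the first row, det(C) = 1·(1·42 - 30·8) - (-8)·(2·42 - 30·2) + (-15)·(2·8 - 1·2) = 1·(-198) - (-8)·24 + (-15)·14 = -216
Since det(C) ≠ 0, rank(C) = 3 and the system is completely controllable.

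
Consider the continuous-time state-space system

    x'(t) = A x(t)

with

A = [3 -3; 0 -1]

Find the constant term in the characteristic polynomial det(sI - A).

-3

For a 2×2 matrix, det(sI - A) = s^2 - (tr A)s + det A.
tr A = 2, det A = -3.
So p(s) = s^2 - 2s - 3.
The constant term is -3.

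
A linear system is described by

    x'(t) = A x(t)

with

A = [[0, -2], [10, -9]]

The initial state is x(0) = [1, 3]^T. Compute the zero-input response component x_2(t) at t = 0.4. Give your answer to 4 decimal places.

0.2729

det(sI - A) = s^2 - (tr A)s + det A, with tr A = 0 + (-9) = -9 and det A = 0·(-9) - (-2)·10 = 0 - (-20) = 20.
So p(s) = det(sI - A) = s^2 + 9s + 20.
Factor s^2 + 9s + 20: two numbers with sum -9 and product 20 are -4 and -5, so s^2 + 9s + 20 = (s + 4)(s + 5).
Hence p(s) = (s + 4) (s + 5), with roots -5, -4.
The eigenvalues -5, -4 are distinct and real, so A is diagonalisable and x(t) = e^{At} x(0) = V diag(e^{λ_i t}) V^{-1} x(0), where the columns of V are the eigenvectors.
λ = -5: A - (-5)I = [[5, -2], [10, -4]]. Row 1 gives 5·v1 + (-2)·v2 = 0, so take v_1 = [2, 5]^T.
λ = -4: A - (-4)I = [[4, -2], [10, -5]]. Row 1 gives 4·v1 + (-2)·v2 = 0, so take v_2 = [1, 2]^T.
V = [v_1 v_2] = [[2, 1], [5, 2]] has det V = -1, so V^{-1} = adj(V)/det V = [[-2, 1], [5, -2]].
Modal coordinates z(0) = V^{-1} x(0): (-2)·1 + 1·3 = 1; 5·1 + (-2)·3 = -1; so z(0) = [1, -1]^T.
x_2(t) = Σ_i (v_i)_2 · z_i(0) · e^{λ_i t} (row 2 of V times the modal terms).
x_2(0.4) = 5·1·e^{-5·0.4} + 2·(-1)·e^{-4·0.4} = 5·0.135335 + (-2)·0.201897 = 0.2729.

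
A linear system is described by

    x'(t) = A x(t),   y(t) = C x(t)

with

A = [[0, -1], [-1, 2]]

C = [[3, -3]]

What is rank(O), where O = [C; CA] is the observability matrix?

CA = [[3, -9]]
Observability matrix O = [C; CA] = [[3, -3], [3, -9]]
det(O) = 3·(-9) - (-3)·3 = -27 - (-9) = -18 ≠ 0, so rank(O) = 2.
rank(O) = 2 = n, so the pair (A, C) is completely observable.

2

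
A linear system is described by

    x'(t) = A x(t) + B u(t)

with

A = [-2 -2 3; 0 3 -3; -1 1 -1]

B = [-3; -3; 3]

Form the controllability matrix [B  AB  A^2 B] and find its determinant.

AB = [[21], [-18], [-3]]
A^2B = [[-15], [-45], [-36]]
Controllability matrix C = [B  AB  A^2B] = [[-3, 21, -15], [-3, -18, -45], [3, -3, -36]]
Expanding along the first row, det(C) = (-3)·((-18)·(-36) - (-45)·(-3)) - 21·((-3)·(-36) - (-45)·3) + (-15)·((-3)·(-3) - (-18)·3) = (-3)·513 - 21·243 + (-15)·63 = -7587
Since det(C) ≠ 0, rank(C) = 3 and the system is completely controllable.

-7587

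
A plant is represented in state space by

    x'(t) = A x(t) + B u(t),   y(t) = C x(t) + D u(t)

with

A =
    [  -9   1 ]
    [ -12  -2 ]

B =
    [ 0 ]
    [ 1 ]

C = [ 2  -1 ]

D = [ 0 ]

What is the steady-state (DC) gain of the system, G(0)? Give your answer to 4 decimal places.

G(0) = C(-A)^{-1}B + D = -C A^{-1} B + D.
det A = 30, so A^{-1} = (1/30)·adj(A) = [[-1/15, -1/30], [2/5, -3/10]]
A^{-1} B = [-1/30, -3/10]^T
C A^{-1} B = 7/30
G(0) = D - C A^{-1} B = 0 - (7/30) = -7/30 ≈ -0.2333

-0.2333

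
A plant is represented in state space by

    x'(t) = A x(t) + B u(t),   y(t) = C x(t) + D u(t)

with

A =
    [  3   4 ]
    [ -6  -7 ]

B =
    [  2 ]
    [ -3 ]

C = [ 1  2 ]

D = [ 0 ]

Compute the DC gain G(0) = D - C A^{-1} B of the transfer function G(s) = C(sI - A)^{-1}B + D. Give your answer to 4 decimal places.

G(0) = C(-A)^{-1}B + D = -C A^{-1} B + D.
det A = 3, so A^{-1} = (1/3)·adj(A) = [[-7/3, -4/3], [2, 1]]
A^{-1} B = [-2/3, 1]^T
C A^{-1} B = 4/3
G(0) = D - C A^{-1} B = 0 - (4/3) = -4/3 ≈ -1.3333

-1.3333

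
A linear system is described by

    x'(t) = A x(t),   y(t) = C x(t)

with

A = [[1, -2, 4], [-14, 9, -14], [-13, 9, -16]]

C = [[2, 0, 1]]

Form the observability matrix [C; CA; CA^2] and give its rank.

CA = [[-11, 5, -8]]
CA^2 = [[23, -5, 14]]
Observability matrix O = [C; CA; CA^2] = [[2, 0, 1], [-11, 5, -8], [23, -5, 14]]
The columns c1, c2, c3 of O are linearly dependent: -c1 + c2 + 2·c3 = 0 (check each entry), so rank(O) ≤ 2.
The 2×2 minor from rows 1, 2, columns 1, 2 is 2·5 - 0·(-11) = 10 - 0 = 10 ≠ 0, so rank(O) = 2.
rank(O) = 2 < n = 3, so the pair (A, C) is not completely observable.

2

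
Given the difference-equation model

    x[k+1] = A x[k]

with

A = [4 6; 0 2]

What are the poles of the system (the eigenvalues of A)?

2, 4

det(zI - A) = z^2 - (tr A)z + det A, with tr A = 4 + 2 = 6 and det A = 4·2 - 6·0 = 8 - 0 = 8.
So p(z) = det(zI - A) = z^2 - 6z + 8.
Factor z^2 - 6z + 8: two numbers with sum 6 and product 8 are 4 and 2, so z^2 - 6z + 8 = (z - 4)(z - 2).
Hence p(z) = (z - 4) (z - 2), with roots 2, 4.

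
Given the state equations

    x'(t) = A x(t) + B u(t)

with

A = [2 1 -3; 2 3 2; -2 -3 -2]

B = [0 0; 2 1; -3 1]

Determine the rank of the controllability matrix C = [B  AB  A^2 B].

AB = [[11, -2], [0, 5], [0, -5]]
A^2B = [[22, 16], [22, 1], [-22, -1]]
Controllability matrix C = [B  AB  A^2B] = [[0, 0, 11, -2, 22, 16], [2, 1, 0, 5, 22, 1], [-3, 1, 0, -5, -22, -1]]
Take the 3×3 submatrix of C formed by columns 1, 2, 3: [[0, 0, 11], [2, 1, 0], [-3, 1, 0]]. Its determinant is 0·(1·0 - 0·1) - 0·(2·0 - 0·(-3)) + 11·(2·1 - 1·(-3)) = 0·0 - 0·0 + 11·5 = 55 ≠ 0.
So rank(C) ≥ 3; since C has 3 rows, rank(C) = 3.
rank(C) = 3 = n, so the pair (A, B) is completely controllable.

3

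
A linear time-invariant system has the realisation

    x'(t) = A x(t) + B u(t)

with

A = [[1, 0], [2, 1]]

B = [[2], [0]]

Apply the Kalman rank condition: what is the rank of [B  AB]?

AB = [[2], [4]]
Controllability matrix C = [B  AB] = [[2, 2], [0, 4]]
det(C) = 2·4 - 2·0 = 8 - 0 = 8 ≠ 0, so rank(C) = 2.
rank(C) = 2 = n, so the pair (A, B) is completely controllable.

2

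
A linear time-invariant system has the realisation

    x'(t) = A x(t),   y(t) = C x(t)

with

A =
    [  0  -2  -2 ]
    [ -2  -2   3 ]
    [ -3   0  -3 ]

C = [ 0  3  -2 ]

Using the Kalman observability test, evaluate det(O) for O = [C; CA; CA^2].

-1089

CA = [[0, -6, 15]]
CA^2 = [[-33, 12, -63]]
Observability matrix O = [C; CA; CA^2] = [[0, 3, -2], [0, -6, 15], [-33, 12, -63]]
Expanding along the first row, det(O) = 0·((-6)·(-63) - 15·12) - 3·(0·(-63) - 15·(-33)) + (-2)·(0·12 - (-6)·(-33)) = 0·198 - 3·495 + (-2)·(-198) = -1089
Since det(O) ≠ 0, rank(O) = 3 and the system is completely observable.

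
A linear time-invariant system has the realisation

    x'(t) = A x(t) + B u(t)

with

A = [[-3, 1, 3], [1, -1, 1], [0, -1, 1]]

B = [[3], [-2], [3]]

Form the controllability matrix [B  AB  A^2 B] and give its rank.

AB = [[-2], [8], [5]]
A^2B = [[29], [-5], [-3]]
Controllability matrix C = [B  AB  A^2B] = [[3, -2, 29], [-2, 8, -5], [3, 5, -3]]
det(C) = 3·(8·(-3) - (-5)·5) - (-2)·((-2)·(-3) - (-5)·3) + 29·((-2)·5 - 8·3) = 3·1 - (-2)·21 + 29·(-34) = -941 ≠ 0, so rank(C) = 3.
rank(C) = 3 = n, so the pair (A, B) is completely controllable.

3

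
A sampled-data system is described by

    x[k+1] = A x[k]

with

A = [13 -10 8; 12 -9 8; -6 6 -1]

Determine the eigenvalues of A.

det(zI - A) = z^3 - (tr A)z^2 + (M11 + M22 + M33)z - det A, where Mii is the 2×2 principal minor of A obtained by deleting row i and column i.
tr A = 13 + (-9) + (-1) = 3; M11 = (-9)·(-1) - 8·6 = 9 - 48 = -39; M22 = 13·(-1) - 8·(-6) = -13 - (-48) = 35; M33 = 13·(-9) - (-10)·12 = -117 - (-120) = 3; sum of minors = -1.
det A = 13·((-9)·(-1) - 8·6) - (-10)·(12·(-1) - 8·(-6)) + 8·(12·6 - (-9)·(-6)) = 13·(-39) - (-10)·36 + 8·18 = -3.
So p(z) = det(zI - A) = z^3 - 3z^2 - z + 3.
Rational-root test: any integer root divides 3. Testing small divisors, z = -1 works: p(-1) = -1 + (-3) + 1 + 3 = 0, so (z + 1) is a factor.
Dividing, p(z) = (z + 1)(z^2 - 4z + 3).
Factor z^2 - 4z + 3: two numbers with sum 4 and product 3 are 3 and 1, so z^2 - 4z + 3 = (z - 3)(z - 1).
Hence p(z) = (z - 3) (z - 1) (z + 1), with roots -1, 1, 3.

-1, 1, 3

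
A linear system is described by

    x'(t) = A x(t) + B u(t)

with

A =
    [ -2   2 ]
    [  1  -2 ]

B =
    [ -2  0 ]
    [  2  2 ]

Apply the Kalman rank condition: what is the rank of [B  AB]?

AB = [[8, 4], [-6, -4]]
Controllability matrix C = [B  AB] = [[-2, 0, 8, 4], [2, 2, -6, -4]]
Take the 2×2 submatrix of C formed by columns 1, 2: [[-2, 0], [2, 2]]. Its determinant is (-2)·2 - 0·2 = -4 - 0 = -4 ≠ 0.
So rank(C) ≥ 2; since C has 2 rows, rank(C) = 2.
rank(C) = 2 = n, so the pair (A, B) is completely controllable.

2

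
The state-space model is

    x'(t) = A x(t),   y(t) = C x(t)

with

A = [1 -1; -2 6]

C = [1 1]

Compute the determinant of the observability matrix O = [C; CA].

CA = [[-1, 5]]
Observability matrix O = [C; CA] = [[1, 1], [-1, 5]]
det(O) = 1·5 - 1·(-1) = 5 - (-1) = 6
Since det(O) ≠ 0, rank(O) = 2 and the system is completely observable.

6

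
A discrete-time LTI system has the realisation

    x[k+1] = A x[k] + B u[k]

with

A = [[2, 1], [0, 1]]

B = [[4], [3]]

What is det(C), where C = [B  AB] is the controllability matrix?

AB = [[11], [3]]
Controllability matrix C = [B  AB] = [[4, 11], [3, 3]]
det(C) = 4·3 - 11·3 = 12 - 33 = -21
Since det(C) ≠ 0, rank(C) = 2 and the system is completely controllable.

-21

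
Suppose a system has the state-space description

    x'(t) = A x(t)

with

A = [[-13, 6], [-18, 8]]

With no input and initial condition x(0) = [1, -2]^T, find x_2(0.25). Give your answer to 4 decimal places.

-6.4887

det(sI - A) = s^2 - (tr A)s + det A, with tr A = (-13) + 8 = -5 and det A = (-13)·8 - 6·(-18) = -104 - (-108) = 4.
So p(s) = det(sI - A) = s^2 + 5s + 4.
Factor s^2 + 5s + 4: two numbers with sum -5 and product 4 are -1 and -4, so s^2 + 5s + 4 = (s + 1)(s + 4).
Hence p(s) = (s + 1) (s + 4), with roots -4, -1.
The eigenvalues -4, -1 are distinct and real, so A is diagonalisable and x(t) = e^{At} x(0) = V diag(e^{λ_i t}) V^{-1} x(0), where the columns of V are the eigenvectors.
λ = -4: A - (-4)I = [[-9, 6], [-18, 12]]. Row 1 gives (-9)·v1 + 6·v2 = 0, so take v_1 = [-2, -3]^T.
λ = -1: A - (-1)I = [[-12, 6], [-18, 9]]. Row 1 gives (-12)·v1 + 6·v2 = 0, so take v_2 = [1, 2]^T.
V = [v_1 v_2] = [[-2, 1], [-3, 2]] has det V = -1, so V^{-1} = adj(V)/det V = [[-2, 1], [-3, 2]].
Modal coordinates z(0) = V^{-1} x(0): (-2)·1 + 1·(-2) = -4; (-3)·1 + 2·(-2) = -7; so z(0) = [-4, -7]^T.
x_2(t) = Σ_i (v_i)_2 · z_i(0) · e^{λ_i t} (row 2 of V times the modal terms).
x_2(0.25) = (-3)·(-4)·e^{-4·0.25} + 2·(-7)·e^{-1·0.25} = 12·0.367879 + (-14)·0.778801 = -6.4887.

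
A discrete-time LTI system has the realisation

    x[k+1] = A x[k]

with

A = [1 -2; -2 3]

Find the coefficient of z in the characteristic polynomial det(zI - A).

For a 2×2 matrix, det(zI - A) = z^2 - (tr A)z + det A.
tr A = 4, det A = -1.
So p(z) = z^2 - 4z - 1.
The coefficient of z is -4.

-4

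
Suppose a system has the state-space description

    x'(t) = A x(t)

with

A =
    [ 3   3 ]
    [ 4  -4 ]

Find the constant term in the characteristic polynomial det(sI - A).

-24

For a 2×2 matrix, det(sI - A) = s^2 - (tr A)s + det A.
tr A = -1, det A = -24.
So p(s) = s^2 + s - 24.
The constant term is -24.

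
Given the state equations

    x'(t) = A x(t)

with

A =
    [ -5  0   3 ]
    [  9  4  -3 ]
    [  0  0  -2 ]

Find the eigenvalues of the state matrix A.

-5, -2, 4

det(sI - A) = s^3 - (tr A)s^2 + (M11 + M22 + M33)s - det A, where Mii is the 2×2 principal minor of A obtained by deleting row i and column i.
tr A = (-5) + 4 + (-2) = -3; M11 = 4·(-2) - (-3)·0 = -8 - 0 = -8; M22 = (-5)·(-2) - 3·0 = 10 - 0 = 10; M33 = (-5)·4 - 0·9 = -20 - 0 = -20; sum of minors = -18.
det A = (-5)·(4·(-2) - (-3)·0) - 0·(9·(-2) - (-3)·0) + 3·(9·0 - 4·0) = (-5)·(-8) - 0·(-18) + 3·0 = 40.
So p(s) = det(sI - A) = s^3 + 3s^2 - 18s - 40.
Rational-root test: any integer root divides -40. Testing small divisors, s = -2 works: p(-2) = -8 + 12 + 36 + (-40) = 0, so (s + 2) is a factor.
Dividing, p(s) = (s + 2)(s^2 + s - 20).
Factor s^2 + s - 20: two numbers with sum -1 and product -20 are 4 and -5, so s^2 + s - 20 = (s - 4)(s + 5).
Hence p(s) = (s - 4) (s + 2) (s + 5), with roots -5, -2, 4.
At least one eigenvalue has non-negative real part, so the system is not asymptotically stable.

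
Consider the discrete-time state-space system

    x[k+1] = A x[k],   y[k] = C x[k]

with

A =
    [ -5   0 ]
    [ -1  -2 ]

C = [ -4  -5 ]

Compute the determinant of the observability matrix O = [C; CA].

CA = [[25, 10]]
Observability matrix O = [C; CA] = [[-4, -5], [25, 10]]
det(O) = (-4)·10 - (-5)·25 = -40 - (-125) = 85
Since det(O) ≠ 0, rank(O) = 2 and the system is completely observable.

85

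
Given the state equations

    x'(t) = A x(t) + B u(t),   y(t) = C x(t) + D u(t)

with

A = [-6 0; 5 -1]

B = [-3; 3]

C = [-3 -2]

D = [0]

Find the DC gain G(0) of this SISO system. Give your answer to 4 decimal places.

G(0) = C(-A)^{-1}B + D = -C A^{-1} B + D.
det A = 6, so A^{-1} = (1/6)·adj(A) = [[-1/6, 0], [-5/6, -1]]
A^{-1} B = [1/2, -1/2]^T
C A^{-1} B = -1/2
G(0) = D - C A^{-1} B = 0 - (-1/2) = 1/2 ≈ 0.5000

0.5000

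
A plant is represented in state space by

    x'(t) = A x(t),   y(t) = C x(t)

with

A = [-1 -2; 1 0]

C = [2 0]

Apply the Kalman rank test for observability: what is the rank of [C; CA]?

CA = [[-2, -4]]
Observability matrix O = [C; CA] = [[2, 0], [-2, -4]]
det(O) = 2·(-4) - 0·(-2) = -8 - 0 = -8 ≠ 0, so rank(O) = 2.
rank(O) = 2 = n, so the pair (A, C) is completely observable.

2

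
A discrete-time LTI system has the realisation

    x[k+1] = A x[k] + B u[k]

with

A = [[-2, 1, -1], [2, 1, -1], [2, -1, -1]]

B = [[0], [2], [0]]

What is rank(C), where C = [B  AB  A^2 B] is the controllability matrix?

AB = [[2], [2], [-2]]
A^2B = [[0], [8], [4]]
Controllability matrix C = [B  AB  A^2B] = [[0, 2, 0], [2, 2, 8], [0, -2, 4]]
det(C) = 0·(2·4 - 8·(-2)) - 2·(2·4 - 8·0) + 0·(2·(-2) - 2·0) = 0·24 - 2·8 + 0·(-4) = -16 ≠ 0, so rank(C) = 3.
rank(C) = 3 = n, so the pair (A, B) is completely controllable.

3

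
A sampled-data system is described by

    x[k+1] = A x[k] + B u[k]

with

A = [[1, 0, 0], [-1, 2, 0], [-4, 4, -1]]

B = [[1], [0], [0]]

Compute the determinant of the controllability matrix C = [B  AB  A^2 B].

AB = [[1], [-1], [-4]]
A^2B = [[1], [-3], [-4]]
Controllability matrix C = [B  AB  A^2B] = [[1, 1, 1], [0, -1, -3], [0, -4, -4]]
Expanding along the first row, det(C) = 1·((-1)·(-4) - (-3)·(-4)) - 1·(0·(-4) - (-3)·0) + 1·(0·(-4) - (-1)·0) = 1·(-8) - 1·0 + 1·0 = -8
Since det(C) ≠ 0, rank(C) = 3 and the system is completely controllable.

-8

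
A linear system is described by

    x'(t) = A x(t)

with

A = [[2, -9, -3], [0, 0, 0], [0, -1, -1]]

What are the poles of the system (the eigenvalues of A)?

det(sI - A) = s^3 - (tr A)s^2 + (M11 + M22 + M33)s - det A, where Mii is the 2×2 principal minor of A obtained by deleting row i and column i.
tr A = 2 + 0 + (-1) = 1; M11 = 0·(-1) - 0·(-1) = 0 - 0 = 0; M22 = 2·(-1) - (-3)·0 = -2 - 0 = -2; M33 = 2·0 - (-9)·0 = 0 - 0 = 0; sum of minors = -2.
det A = 2·(0·(-1) - 0·(-1)) - (-9)·(0·(-1) - 0·0) + (-3)·(0·(-1) - 0·0) = 2·0 - (-9)·0 + (-3)·0 = 0.
So p(s) = det(sI - A) = s^3 - s^2 - 2s.
The constant term is 0, so p(s) = s(s^2 - s - 2).
Factor s^2 - s - 2: two numbers with sum 1 and product -2 are 2 and -1, so s^2 - s - 2 = (s - 2)(s + 1).
Hence p(s) = s (s - 2) (s + 1), with roots -1, 0, 2.
At least one eigenvalue has non-negative real part, so the system is not asymptotically stable.

-1, 0, 2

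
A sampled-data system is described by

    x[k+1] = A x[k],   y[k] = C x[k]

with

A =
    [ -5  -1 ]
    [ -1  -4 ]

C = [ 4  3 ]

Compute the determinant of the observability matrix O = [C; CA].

CA = [[-23, -16]]
Observability matrix O = [C; CA] = [[4, 3], [-23, -16]]
det(O) = 4·(-16) - 3·(-23) = -64 - (-69) = 5
Since det(O) ≠ 0, rank(O) = 2 and the system is completely observable.

5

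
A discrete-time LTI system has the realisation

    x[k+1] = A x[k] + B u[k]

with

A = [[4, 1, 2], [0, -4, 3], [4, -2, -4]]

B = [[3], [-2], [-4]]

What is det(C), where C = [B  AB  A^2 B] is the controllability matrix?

AB = [[2], [-4], [32]]
A^2B = [[68], [112], [-112]]
Controllability matrix C = [B  AB  A^2B] = [[3, 2, 68], [-2, -4, 112], [-4, 32, -112]]
Expanding along the first row, det(C) = 3·((-4)·(-112) - 112·32) - 2·((-2)·(-112) - 112·(-4)) + 68·((-2)·32 - (-4)·(-4)) = 3·(-3136) - 2·672 + 68·(-80) = -16192
Since det(C) ≠ 0, rank(C) = 3 and the system is completely controllable.

-16192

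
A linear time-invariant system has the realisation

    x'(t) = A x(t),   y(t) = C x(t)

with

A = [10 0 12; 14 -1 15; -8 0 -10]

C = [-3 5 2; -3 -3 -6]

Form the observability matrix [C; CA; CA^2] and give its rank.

CA = [[24, -5, 19], [-24, 3, -21]]
CA^2 = [[18, 5, 23], [-30, -3, -33]]
Observability matrix O = [C; CA; CA^2] = [[-3, 5, 2], [-3, -3, -6], [24, -5, 19], [-24, 3, -21], [18, 5, 23], [-30, -3, -33]]
The columns c1, c2, c3 of O are linearly dependent: -c1 - c2 + c3 = 0 (check each entry), so rank(O) ≤ 2.
The 2×2 minor from rows 1, 2, columns 1, 2 is (-3)·(-3) - 5·(-3) = 9 - (-15) = 24 ≠ 0, so rank(O) = 2.
rank(O) = 2 < n = 3, so the pair (A, C) is not completely observable.

2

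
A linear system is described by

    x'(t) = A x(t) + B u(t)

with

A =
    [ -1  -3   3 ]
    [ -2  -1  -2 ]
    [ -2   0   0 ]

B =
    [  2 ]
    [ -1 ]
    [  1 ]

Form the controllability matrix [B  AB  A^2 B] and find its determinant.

99

AB = [[4], [-5], [-4]]
A^2B = [[-1], [5], [-8]]
Controllability matrix C = [B  AB  A^2B] = [[2, 4, -1], [-1, -5, 5], [1, -4, -8]]
Expanding along the first row, det(C) = 2·((-5)·(-8) - 5·(-4)) - 4·((-1)·(-8) - 5·1) + (-1)·((-1)·(-4) - (-5)·1) = 2·60 - 4·3 + (-1)·9 = 99
Since det(C) ≠ 0, rank(C) = 3 and the system is completely controllable.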